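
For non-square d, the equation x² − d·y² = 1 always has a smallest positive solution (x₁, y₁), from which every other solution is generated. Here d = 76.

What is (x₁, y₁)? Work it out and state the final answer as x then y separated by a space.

57799 6630

√76 = [8; 1,2,1,1,5,4,5,1,1,2,1,16, …], period ℓ=12 (even) → k=11
k=0  a_k=8  p_k/q_k = 8/1
…
k=2  a_k=2  p_k/q_k = 26/3
k=3  a_k=1  p_k/q_k = 35/4
…
k=5  a_k=5  p_k/q_k = 340/39
…
k=7  a_k=5  p_k/q_k = 7445/854
k=8  a_k=1  p_k/q_k = 8866/1017
…
k=10  a_k=2  p_k/q_k = 41488/4759
k=11  a_k=1  p_k/q_k = 57799/6630
→ (57799, 6630).  Check: 57799²=3340724401, 76·6630²=3340724400, difference 1.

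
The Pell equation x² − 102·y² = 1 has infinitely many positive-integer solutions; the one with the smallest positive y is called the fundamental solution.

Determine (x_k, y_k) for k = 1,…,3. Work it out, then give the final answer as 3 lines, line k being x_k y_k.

√102 = [10; 10,20, …], period ℓ=2 (even) → k=1
i=0: a=10 ⇒ p=10, q=1
i=1: a=10 ⇒ p=101, q=10
fundamental: x₁=101, y₁=10  (since 10201 − 102·100 = 1)
(x_2, y_2) = (101·101 + 102·10·10, 101·10 + 10·101) = (20401, 2020)
(x_3, y_3) = (101·20401 + 102·10·2020, 101·2020 + 10·20401) = (4120901, 408030)

101 10
20401 2020
4120901 408030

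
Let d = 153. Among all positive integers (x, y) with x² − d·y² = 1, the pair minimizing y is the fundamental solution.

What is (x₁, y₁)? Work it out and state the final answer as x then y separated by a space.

2177 176

d=153: √d = [12; 2,1,2,2,2,1,2,24] (ℓ=8, even), read p_7/q_7
k=0  a_k=12  p_k/q_k = 12/1
k=1  a_k=2  p_k/q_k = 25/2
…
k=3  a_k=2  p_k/q_k = 99/8
…
k=5  a_k=2  p_k/q_k = 569/46
k=6  a_k=1  p_k/q_k = 804/65
k=7  a_k=2  p_k/q_k = 2177/176
→ (2177, 176).  Check: 2177²=4739329, 153·176²=4739328, difference 1.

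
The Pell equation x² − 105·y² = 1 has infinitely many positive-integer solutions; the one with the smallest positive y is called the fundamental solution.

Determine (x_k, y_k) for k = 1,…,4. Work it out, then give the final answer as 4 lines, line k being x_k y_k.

[10; 4,20] for √105; ℓ=2 ⇒ convergent index 1
step 0: (10, 1)  from 10·(1,0) + (0,1)
step 1: (41, 4)  from 4·(10,1) + (1,0)
→ (41, 4).  Check: 41²=1681, 105·4²=1680, difference 1.
(x_2, y_2) = (41·41 + 105·4·4, 41·4 + 4·41) = (3361, 328)
(x_3, y_3) = (41·3361 + 105·4·328, 41·328 + 4·3361) = (275561, 26892)
(x_4, y_4) = (41·275561 + 105·4·26892, 41·26892 + 4·275561) = (22592641, 2204816)

41 4
3361 328
275561 26892
22592641 2204816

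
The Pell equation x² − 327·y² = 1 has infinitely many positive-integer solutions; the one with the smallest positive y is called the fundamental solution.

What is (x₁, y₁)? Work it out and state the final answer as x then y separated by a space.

√327 → a₀=18, period (12,36); ℓ=2 even so k=1
k=0  a_k=18  p_k/q_k = 18/1
k=1  a_k=12  p_k/q_k = 217/12
→ (217, 12).  Check: 217²=47089, 327·12²=47088, difference 1.

217 12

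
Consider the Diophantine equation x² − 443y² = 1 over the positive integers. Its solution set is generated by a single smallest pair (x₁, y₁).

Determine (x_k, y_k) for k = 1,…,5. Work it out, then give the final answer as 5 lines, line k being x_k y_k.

[21; 21,42] for √443; ℓ=2 ⇒ convergent index 1
step 0: (21, 1)  from 21·(1,0) + (0,1)
step 1: (442, 21)  from 21·(21,1) + (1,0)
(x₁, y₁) = (442, 21);  442² − 443·21² = 1 ✓
k=2:  x_2 = 442·442+443·21·21 = 390727,  y_2 = 442·21+21·442 = 18564
k=3:  x_3 = 442·390727+443·21·18564 = 345402226,  y_3 = 442·18564+21·390727 = 16410555
k=4:  x_4 = 442·345402226+443·21·16410555 = 305335177057,  y_4 = 442·16410555+21·345402226 = 14506912056
k=5:  x_5 = 442·305335177057+443·21·14506912056 = 269915951116162,  y_5 = 442·14506912056+21·305335177057 = 12824093846949

442 21
390727 18564
345402226 16410555
305335177057 14506912056
269915951116162 12824093846949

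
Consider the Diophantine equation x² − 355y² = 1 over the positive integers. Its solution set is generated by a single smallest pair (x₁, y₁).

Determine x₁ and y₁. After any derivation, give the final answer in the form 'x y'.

954809 50676

√355 = [18; 1,5,3,3,1,6,1,3,3,5,1,36, …], period ℓ=12 (even) → k=11
step 0: (18, 1)  from 18·(1,0) + (0,1)
…
step 3: (358, 19)  from 3·(113,6) + (19,1)
step 4: (1187, 63)  from 3·(358,19) + (113,6)
step 5: (1545, 82)  from 1·(1187,63) + (358,19)
step 6: (10457, 555)  from 6·(1545,82) + (1187,63)
step 7: (12002, 637)  from 1·(10457,555) + (1545,82)
…
step 9: (151391, 8035)  from 3·(46463,2466) + (12002,637)
step 10: (803418, 42641)  from 5·(151391,8035) + (46463,2466)
step 11: (954809, 50676)  from 1·(803418,42641) + (151391,8035)
(x₁, y₁) = (954809, 50676);  954809² − 355·50676² = 1 ✓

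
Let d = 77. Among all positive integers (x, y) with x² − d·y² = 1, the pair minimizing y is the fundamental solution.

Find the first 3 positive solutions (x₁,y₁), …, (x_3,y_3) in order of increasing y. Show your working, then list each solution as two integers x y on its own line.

d=77: √d = [8; 1,3,2,3,1,16] (ℓ=6, even), read p_5/q_5
step 0: (8, 1)  from 8·(1,0) + (0,1)
step 1: (9, 1)  from 1·(8,1) + (1,0)
…
step 3: (79, 9)  from 2·(35,4) + (9,1)
step 4: (272, 31)  from 3·(79,9) + (35,4)
step 5: (351, 40)  from 1·(272,31) + (79,9)
→ (351, 40).  Check: 351²=123201, 77·40²=123200, difference 1.
(x_2, y_2) = (351·351 + 77·40·40, 351·40 + 40·351) = (246401, 28080)
(x_3, y_3) = (351·246401 + 77·40·28080, 351·28080 + 40·246401) = (172973151, 19712120)

351 40
246401 28080
172973151 19712120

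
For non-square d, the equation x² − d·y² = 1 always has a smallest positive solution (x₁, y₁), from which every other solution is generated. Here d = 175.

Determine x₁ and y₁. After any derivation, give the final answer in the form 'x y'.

2024 153

√175 = [13; 4,2,1,2,4,26, …], period ℓ=6 (even) → k=5
k=0  a_k=13  p_k/q_k = 13/1
k=1  a_k=4  p_k/q_k = 53/4
…
k=3  a_k=1  p_k/q_k = 172/13
k=4  a_k=2  p_k/q_k = 463/35
k=5  a_k=4  p_k/q_k = 2024/153
(x₁, y₁) = (2024, 153);  2024² − 175·153² = 1 ✓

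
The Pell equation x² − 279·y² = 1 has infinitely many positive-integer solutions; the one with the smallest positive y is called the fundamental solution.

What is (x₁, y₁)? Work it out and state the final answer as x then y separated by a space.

d=279: √d = [16; 1,2,2,1,2,2,1,32] (ℓ=8, even), read p_7/q_7
k=0  a_k=16  p_k/q_k = 16/1
…
k=5  a_k=2  p_k/q_k = 451/27
k=6  a_k=2  p_k/q_k = 1069/64
k=7  a_k=1  p_k/q_k = 1520/91
fundamental: x₁=1520, y₁=91  (since 2310400 − 279·8281 = 1)

1520 91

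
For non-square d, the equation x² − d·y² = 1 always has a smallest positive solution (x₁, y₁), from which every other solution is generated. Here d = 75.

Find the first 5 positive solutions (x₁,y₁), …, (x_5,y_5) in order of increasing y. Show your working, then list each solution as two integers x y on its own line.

26 3
1351 156
70226 8109
3650401 421512
189750626 21910515

d=75: √d = [8; 1,1,1,16] (ℓ=4, even), read p_3/q_3
k=0  a_k=8  p_k/q_k = 8/1
…
k=2  a_k=1  p_k/q_k = 17/2
k=3  a_k=1  p_k/q_k = 26/3
(x₁, y₁) = (26, 3);  26² − 75·3² = 1 ✓
(26+3√75)^2 = 1351 + 156√75
(26+3√75)^3 = 70226 + 8109√75
(26+3√75)^4 = 3650401 + 421512√75
(26+3√75)^5 = 189750626 + 21910515√75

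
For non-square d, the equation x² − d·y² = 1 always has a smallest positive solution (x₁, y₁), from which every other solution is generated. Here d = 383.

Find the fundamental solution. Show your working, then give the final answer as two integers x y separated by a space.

[19; 1,1,3,19,3,1,1,38] for √383; ℓ=8 ⇒ convergent index 7
step 0: (19, 1)  from 19·(1,0) + (0,1)
…
step 6: (10705, 547)  from 1·(8063,412) + (2642,135)
step 7: (18768, 959)  from 1·(10705,547) + (8063,412)
(x₁, y₁) = (18768, 959);  18768² − 383·959² = 1 ✓

18768 959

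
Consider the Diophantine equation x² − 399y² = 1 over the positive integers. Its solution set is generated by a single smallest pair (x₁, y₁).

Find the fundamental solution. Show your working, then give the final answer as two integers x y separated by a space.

d=399: √d = [19; 1,38] (ℓ=2, even), read p_1/q_1
a_0=19:  p_0=19·1+0=19,  q_0=19·0+1=1
a_1=1:  p_1=1·19+1=20,  q_1=1·1+0=1
fundamental: x₁=20, y₁=1  (since 400 − 399·1 = 1)

20 1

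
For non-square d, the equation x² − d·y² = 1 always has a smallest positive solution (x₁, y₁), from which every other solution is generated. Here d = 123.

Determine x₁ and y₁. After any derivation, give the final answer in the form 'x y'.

122 11

d=123: √d = [11; 11,22] (ℓ=2, even), read p_1/q_1
k=0  a_k=11  p_k/q_k = 11/1
k=1  a_k=11  p_k/q_k = 122/11
(x₁, y₁) = (122, 11);  122² − 123·11² = 1 ✓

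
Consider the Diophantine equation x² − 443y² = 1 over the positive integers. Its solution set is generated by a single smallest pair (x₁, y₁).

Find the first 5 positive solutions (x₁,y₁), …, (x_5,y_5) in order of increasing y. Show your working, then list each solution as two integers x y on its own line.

[21; 21,42] for √443; ℓ=2 ⇒ convergent index 1
i=0: a=21 ⇒ p=21, q=1
i=1: a=21 ⇒ p=442, q=21
→ (442, 21).  Check: 442²=195364, 443·21²=195363, difference 1.
(x_2, y_2) = (442·442 + 443·21·21, 442·21 + 21·442) = (390727, 18564)
(x_3, y_3) = (442·390727 + 443·21·18564, 442·18564 + 21·390727) = (345402226, 16410555)
(x_4, y_4) = (442·345402226 + 443·21·16410555, 442·16410555 + 21·345402226) = (305335177057, 14506912056)
(x_5, y_5) = (442·305335177057 + 443·21·14506912056, 442·14506912056 + 21·305335177057) = (269915951116162, 12824093846949)

442 21
390727 18564
345402226 16410555
305335177057 14506912056
269915951116162 12824093846949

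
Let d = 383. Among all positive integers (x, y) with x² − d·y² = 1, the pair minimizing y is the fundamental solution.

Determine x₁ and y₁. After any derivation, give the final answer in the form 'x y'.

√383 → a₀=19, period (1,1,3,19,3,1,1,38); ℓ=8 even so k=7
k=0  a_k=19  p_k/q_k = 19/1
…
k=2  a_k=1  p_k/q_k = 39/2
k=3  a_k=3  p_k/q_k = 137/7
k=4  a_k=19  p_k/q_k = 2642/135
…
k=6  a_k=1  p_k/q_k = 10705/547
k=7  a_k=1  p_k/q_k = 18768/959
fundamental: x₁=18768, y₁=959  (since 352237824 − 383·919681 = 1)

18768 959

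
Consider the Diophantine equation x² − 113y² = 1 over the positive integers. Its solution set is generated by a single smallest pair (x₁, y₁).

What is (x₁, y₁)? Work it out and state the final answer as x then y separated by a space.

1204353 113296

[10; 1,1,1,2,2,1,1,1,20] for √113; ℓ=9 ⇒ convergent index 17
a_0=10:  p_0=10·1+0=10,  q_0=10·0+1=1
a_1=1:  p_1=1·10+1=11,  q_1=1·1+0=1
a_2=1:  p_2=1·11+10=21,  q_2=1·1+1=2
a_3=1:  p_3=1·21+11=32,  q_3=1·2+1=3
…
a_5=2:  p_5=2·85+32=202,  q_5=2·8+3=19
…
a_7=1:  p_7=1·287+202=489,  q_7=1·27+19=46
…
a_10=1:  p_10=1·16009+776=16785,  q_10=1·1506+73=1579
a_11=1:  p_11=1·16785+16009=32794,  q_11=1·1579+1506=3085
…
a_13=2:  p_13=2·49579+32794=131952,  q_13=2·4664+3085=12413
a_14=2:  p_14=2·131952+49579=313483,  q_14=2·12413+4664=29490
a_15=1:  p_15=1·313483+131952=445435,  q_15=1·29490+12413=41903
a_16=1:  p_16=1·445435+313483=758918,  q_16=1·41903+29490=71393
a_17=1:  p_17=1·758918+445435=1204353,  q_17=1·71393+41903=113296
fundamental: x₁=1204353, y₁=113296  (since 1450466148609 − 113·12835983616 = 1)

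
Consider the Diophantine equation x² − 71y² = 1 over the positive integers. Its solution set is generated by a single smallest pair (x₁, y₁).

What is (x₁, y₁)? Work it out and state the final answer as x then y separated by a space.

[8; 2,2,1,7,1,2,2,16] for √71; ℓ=8 ⇒ convergent index 7
i=0: a=8 ⇒ p=8, q=1
i=1: a=2 ⇒ p=17, q=2
i=2: a=2 ⇒ p=42, q=5
i=3: a=1 ⇒ p=59, q=7
…
i=5: a=1 ⇒ p=514, q=61
i=6: a=2 ⇒ p=1483, q=176
i=7: a=2 ⇒ p=3480, q=413
fundamental: x₁=3480, y₁=413  (since 12110400 − 71·170569 = 1)

3480 413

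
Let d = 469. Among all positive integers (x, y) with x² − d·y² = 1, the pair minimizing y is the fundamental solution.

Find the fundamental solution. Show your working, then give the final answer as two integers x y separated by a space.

137215 6336

d=469: √d = [21; 1,1,1,10,6,10,1,1,1,42] (ℓ=10, even), read p_9/q_9
a_0=21:  p_0=21·1+0=21,  q_0=21·0+1=1
…
a_2=1:  p_2=1·22+21=43,  q_2=1·1+1=2
a_3=1:  p_3=1·43+22=65,  q_3=1·2+1=3
a_4=10:  p_4=10·65+43=693,  q_4=10·3+2=32
a_5=6:  p_5=6·693+65=4223,  q_5=6·32+3=195
a_6=10:  p_6=10·4223+693=42923,  q_6=10·195+32=1982
a_7=1:  p_7=1·42923+4223=47146,  q_7=1·1982+195=2177
a_8=1:  p_8=1·47146+42923=90069,  q_8=1·2177+1982=4159
a_9=1:  p_9=1·90069+47146=137215,  q_9=1·4159+2177=6336
fundamental: x₁=137215, y₁=6336  (since 18827956225 − 469·40144896 = 1)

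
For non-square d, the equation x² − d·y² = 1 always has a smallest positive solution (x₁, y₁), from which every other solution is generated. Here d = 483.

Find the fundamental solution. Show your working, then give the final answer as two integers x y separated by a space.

22 1

√483 = [21; 1,42, …], period ℓ=2 (even) → k=1
a_0=21:  p_0=21·1+0=21,  q_0=21·0+1=1
a_1=1:  p_1=1·21+1=22,  q_1=1·1+0=1
(x₁, y₁) = (22, 1);  22² − 483·1² = 1 ✓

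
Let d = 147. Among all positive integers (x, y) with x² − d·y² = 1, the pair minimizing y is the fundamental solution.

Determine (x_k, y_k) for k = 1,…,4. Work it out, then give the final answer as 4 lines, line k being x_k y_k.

√147 = [12; 8,24, …], period ℓ=2 (even) → k=1
a_0=12:  p_0=12·1+0=12,  q_0=12·0+1=1
a_1=8:  p_1=8·12+1=97,  q_1=8·1+0=8
fundamental: x₁=97, y₁=8  (since 9409 − 147·64 = 1)
n=2: (97,8)∘(97,8) = (97·97+147·8·8, 97·8+8·97) = (18817,1552)
n=3: (18817,1552)∘(97,8) = (97·18817+147·8·1552, 97·1552+8·18817) = (3650401,301080)
n=4: (3650401,301080)∘(97,8) = (97·3650401+147·8·301080, 97·301080+8·3650401) = (708158977,58407968)

97 8
18817 1552
3650401 301080
708158977 58407968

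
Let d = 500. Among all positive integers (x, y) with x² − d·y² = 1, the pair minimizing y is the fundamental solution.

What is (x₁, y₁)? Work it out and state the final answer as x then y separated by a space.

d=500: √d = [22; 2,1,3,2,1,…,1,2,44] (ℓ=14, even), read p_13/q_13
k=0  a_k=22  p_k/q_k = 22/1
k=1  a_k=2  p_k/q_k = 45/2
k=2  a_k=1  p_k/q_k = 67/3
…
k=4  a_k=2  p_k/q_k = 559/25
k=5  a_k=1  p_k/q_k = 805/36
k=6  a_k=1  p_k/q_k = 1364/61
…
k=8  a_k=1  p_k/q_k = 15809/707
…
k=10  a_k=2  p_k/q_k = 76317/3413
k=11  a_k=3  p_k/q_k = 259205/11592
k=12  a_k=1  p_k/q_k = 335522/15005
k=13  a_k=2  p_k/q_k = 930249/41602
fundamental: x₁=930249, y₁=41602  (since 865363202001 − 500·1730726404 = 1)

930249 41602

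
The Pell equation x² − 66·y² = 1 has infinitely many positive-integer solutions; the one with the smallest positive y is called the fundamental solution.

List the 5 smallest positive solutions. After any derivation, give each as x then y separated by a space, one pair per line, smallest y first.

√66 → a₀=8, period (8,16); ℓ=2 even so k=1
step 0: (8, 1)  from 8·(1,0) + (0,1)
step 1: (65, 8)  from 8·(8,1) + (1,0)
→ (65, 8).  Check: 65²=4225, 66·8²=4224, difference 1.
n=2: (65,8)∘(65,8) = (65·65+66·8·8, 65·8+8·65) = (8449,1040)
n=3: (8449,1040)∘(65,8) = (65·8449+66·8·1040, 65·1040+8·8449) = (1098305,135192)
n=4: (1098305,135192)∘(65,8) = (65·1098305+66·8·135192, 65·135192+8·1098305) = (142771201,17573920)
n=5: (142771201,17573920)∘(65,8) = (65·142771201+66·8·17573920, 65·17573920+8·142771201) = (18559157825,2284474408)

65 8
8449 1040
1098305 135192
142771201 17573920
18559157825 2284474408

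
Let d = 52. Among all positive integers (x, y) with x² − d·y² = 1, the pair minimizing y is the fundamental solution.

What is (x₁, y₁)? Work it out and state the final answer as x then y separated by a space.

√52 → a₀=7, period (4,1,2,1,4,14); ℓ=6 even so k=5
step 0: (7, 1)  from 7·(1,0) + (0,1)
step 1: (29, 4)  from 4·(7,1) + (1,0)
step 2: (36, 5)  from 1·(29,4) + (7,1)
step 3: (101, 14)  from 2·(36,5) + (29,4)
step 4: (137, 19)  from 1·(101,14) + (36,5)
step 5: (649, 90)  from 4·(137,19) + (101,14)
→ (649, 90).  Check: 649²=421201, 52·90²=421200, difference 1.

649 90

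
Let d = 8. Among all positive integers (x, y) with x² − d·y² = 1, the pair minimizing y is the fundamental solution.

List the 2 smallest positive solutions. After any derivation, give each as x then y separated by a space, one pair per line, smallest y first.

√8 = [2; 1,4, …], period ℓ=2 (even) → k=1
step 0: (2, 1)  from 2·(1,0) + (0,1)
step 1: (3, 1)  from 1·(2,1) + (1,0)
fundamental: x₁=3, y₁=1  (since 9 − 8·1 = 1)
n=2: (3,1)∘(3,1) = (3·3+8·1·1, 3·1+1·3) = (17,6)

3 1
17 6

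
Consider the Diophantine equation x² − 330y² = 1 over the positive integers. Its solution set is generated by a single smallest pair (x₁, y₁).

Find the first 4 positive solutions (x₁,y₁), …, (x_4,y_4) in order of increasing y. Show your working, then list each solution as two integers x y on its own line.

109 6
23761 1308
5179789 285138
1129170241 62158776

[18; 6,36] for √330; ℓ=2 ⇒ convergent index 1
k=0  a_k=18  p_k/q_k = 18/1
k=1  a_k=6  p_k/q_k = 109/6
→ (109, 6).  Check: 109²=11881, 330·6²=11880, difference 1.
n=2: (109,6)∘(109,6) = (109·109+330·6·6, 109·6+6·109) = (23761,1308)
n=3: (23761,1308)∘(109,6) = (109·23761+330·6·1308, 109·1308+6·23761) = (5179789,285138)
n=4: (5179789,285138)∘(109,6) = (109·5179789+330·6·285138, 109·285138+6·5179789) = (1129170241,62158776)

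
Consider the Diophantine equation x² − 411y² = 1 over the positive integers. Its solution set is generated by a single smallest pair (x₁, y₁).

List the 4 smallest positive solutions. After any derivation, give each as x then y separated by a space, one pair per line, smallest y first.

√411 = [20; 3,1,1,1,19,1,1,1,3,40, …], period ℓ=10 (even) → k=9
step 0: (20, 1)  from 20·(1,0) + (0,1)
step 1: (61, 3)  from 3·(20,1) + (1,0)
step 2: (81, 4)  from 1·(61,3) + (20,1)
step 3: (142, 7)  from 1·(81,4) + (61,3)
step 4: (223, 11)  from 1·(142,7) + (81,4)
step 5: (4379, 216)  from 19·(223,11) + (142,7)
step 6: (4602, 227)  from 1·(4379,216) + (223,11)
step 7: (8981, 443)  from 1·(4602,227) + (4379,216)
step 8: (13583, 670)  from 1·(8981,443) + (4602,227)
step 9: (49730, 2453)  from 3·(13583,670) + (8981,443)
fundamental: x₁=49730, y₁=2453  (since 2473072900 − 411·6017209 = 1)
k=2:  x_2 = 49730·49730+411·2453·2453 = 4946145799,  y_2 = 49730·2453+2453·49730 = 243975380
k=3:  x_3 = 49730·4946145799+411·2453·243975380 = 491943661118810,  y_3 = 49730·243975380+2453·4946145799 = 24265791292347
k=4:  x_4 = 49730·491943661118810+411·2453·24265791292347 = 48928716529930696801,  y_4 = 49730·24265791292347+2453·491943661118810 = 2413475601692857240

49730 2453
4946145799 243975380
491943661118810 24265791292347
48928716529930696801 2413475601692857240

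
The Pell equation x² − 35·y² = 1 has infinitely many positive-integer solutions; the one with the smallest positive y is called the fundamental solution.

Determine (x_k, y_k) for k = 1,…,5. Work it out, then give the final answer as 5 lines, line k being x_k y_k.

6 1
71 12
846 143
10081 1704
120126 20305

[5; 1,10] for √35; ℓ=2 ⇒ convergent index 1
i=0: a=5 ⇒ p=5, q=1
i=1: a=1 ⇒ p=6, q=1
(x₁, y₁) = (6, 1);  6² − 35·1² = 1 ✓
n=2: (6,1)∘(6,1) = (6·6+35·1·1, 6·1+1·6) = (71,12)
n=3: (71,12)∘(6,1) = (6·71+35·1·12, 6·12+1·71) = (846,143)
n=4: (846,143)∘(6,1) = (6·846+35·1·143, 6·143+1·846) = (10081,1704)
n=5: (10081,1704)∘(6,1) = (6·10081+35·1·1704, 6·1704+1·10081) = (120126,20305)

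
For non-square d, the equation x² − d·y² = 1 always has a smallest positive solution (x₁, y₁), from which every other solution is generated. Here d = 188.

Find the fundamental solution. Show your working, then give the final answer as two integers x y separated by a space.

4607 336

d=188: √d = [13; 1,2,2,6,2,2,1,26] (ℓ=8, even), read p_7/q_7
k=0  a_k=13  p_k/q_k = 13/1
k=1  a_k=1  p_k/q_k = 14/1
k=2  a_k=2  p_k/q_k = 41/3
k=3  a_k=2  p_k/q_k = 96/7
k=4  a_k=6  p_k/q_k = 617/45
k=5  a_k=2  p_k/q_k = 1330/97
k=6  a_k=2  p_k/q_k = 3277/239
k=7  a_k=1  p_k/q_k = 4607/336
fundamental: x₁=4607, y₁=336  (since 21224449 − 188·112896 = 1)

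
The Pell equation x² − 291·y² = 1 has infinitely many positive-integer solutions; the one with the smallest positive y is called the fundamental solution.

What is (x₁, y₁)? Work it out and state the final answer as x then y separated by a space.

290 17

[17; 17,34] for √291; ℓ=2 ⇒ convergent index 1
step 0: (17, 1)  from 17·(1,0) + (0,1)
step 1: (290, 17)  from 17·(17,1) + (1,0)
fundamental: x₁=290, y₁=17  (since 84100 − 291·289 = 1)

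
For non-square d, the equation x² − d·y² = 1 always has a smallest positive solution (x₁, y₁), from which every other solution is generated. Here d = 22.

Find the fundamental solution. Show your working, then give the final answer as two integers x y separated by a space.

√22 → a₀=4, period (1,2,4,2,1,8); ℓ=6 even so k=5
k=0  a_k=4  p_k/q_k = 4/1
k=1  a_k=1  p_k/q_k = 5/1
…
k=3  a_k=4  p_k/q_k = 61/13
k=4  a_k=2  p_k/q_k = 136/29
k=5  a_k=1  p_k/q_k = 197/42
(x₁, y₁) = (197, 42);  197² − 22·42² = 1 ✓

197 42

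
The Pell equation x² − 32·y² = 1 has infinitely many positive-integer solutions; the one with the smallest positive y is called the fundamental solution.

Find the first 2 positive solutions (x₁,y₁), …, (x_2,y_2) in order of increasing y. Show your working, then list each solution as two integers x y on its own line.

√32 = [5; 1,1,1,10, …], period ℓ=4 (even) → k=3
i=0: a=5 ⇒ p=5, q=1
i=1: a=1 ⇒ p=6, q=1
i=2: a=1 ⇒ p=11, q=2
i=3: a=1 ⇒ p=17, q=3
→ (17, 3).  Check: 17²=289, 32·3²=288, difference 1.
n=2: (17,3)∘(17,3) = (17·17+32·3·3, 17·3+3·17) = (577,102)

17 3
577 102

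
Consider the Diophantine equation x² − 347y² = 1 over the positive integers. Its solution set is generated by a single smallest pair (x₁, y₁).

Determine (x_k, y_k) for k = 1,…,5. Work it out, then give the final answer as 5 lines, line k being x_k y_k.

[18; 1,1,1,2,4,…,1,1,36] for √347; ℓ=14 ⇒ convergent index 13
a_0=18:  p_0=18·1+0=18,  q_0=18·0+1=1
a_1=1:  p_1=1·18+1=19,  q_1=1·1+0=1
…
a_3=1:  p_3=1·37+19=56,  q_3=1·2+1=3
a_4=2:  p_4=2·56+37=149,  q_4=2·3+2=8
a_5=4:  p_5=4·149+56=652,  q_5=4·8+3=35
a_6=1:  p_6=1·652+149=801,  q_6=1·35+8=43
a_7=17:  p_7=17·801+652=14269,  q_7=17·43+35=766
a_8=1:  p_8=1·14269+801=15070,  q_8=1·766+43=809
a_9=4:  p_9=4·15070+14269=74549,  q_9=4·809+766=4002
a_10=2:  p_10=2·74549+15070=164168,  q_10=2·4002+809=8813
a_11=1:  p_11=1·164168+74549=238717,  q_11=1·8813+4002=12815
a_12=1:  p_12=1·238717+164168=402885,  q_12=1·12815+8813=21628
a_13=1:  p_13=1·402885+238717=641602,  q_13=1·21628+12815=34443
(x₁, y₁) = (641602, 34443);  641602² − 347·34443² = 1 ✓
(641602+34443√347)^2 = 823306252807 + 44197395372√347
(641602+34443√347)^3 = 1056469876826312026 + 56714274530897445√347
(641602+34443√347)^4 = 1355666371822207590758497 + 72775983935101527618408√347
(641602+34443√347)^5 = 1739596510986687599414840072362 + 93386433689401306371520721787√347

641602 34443
823306252807 44197395372
1056469876826312026 56714274530897445
1355666371822207590758497 72775983935101527618408
1739596510986687599414840072362 93386433689401306371520721787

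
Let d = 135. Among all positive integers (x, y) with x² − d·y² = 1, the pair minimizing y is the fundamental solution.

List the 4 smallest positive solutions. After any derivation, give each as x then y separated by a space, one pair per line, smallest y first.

244 21
119071 10248
58106404 5001003
28355806081 2440479216

√135 → a₀=11, period (1,1,1,1,1,1,1,22); ℓ=8 even so k=7
k=0  a_k=11  p_k/q_k = 11/1
k=1  a_k=1  p_k/q_k = 12/1
k=2  a_k=1  p_k/q_k = 23/2
k=3  a_k=1  p_k/q_k = 35/3
…
k=5  a_k=1  p_k/q_k = 93/8
k=6  a_k=1  p_k/q_k = 151/13
k=7  a_k=1  p_k/q_k = 244/21
fundamental: x₁=244, y₁=21  (since 59536 − 135·441 = 1)
k=2:  x_2 = 244·244+135·21·21 = 119071,  y_2 = 244·21+21·244 = 10248
k=3:  x_3 = 244·119071+135·21·10248 = 58106404,  y_3 = 244·10248+21·119071 = 5001003
k=4:  x_4 = 244·58106404+135·21·5001003 = 28355806081,  y_4 = 244·5001003+21·58106404 = 2440479216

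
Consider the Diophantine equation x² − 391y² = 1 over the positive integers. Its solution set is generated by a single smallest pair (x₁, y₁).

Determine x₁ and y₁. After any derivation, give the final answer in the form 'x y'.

d=391: √d = [19; 1,3,2,2,1,…,3,1,38] (ℓ=16, even), read p_15/q_15
step 0: (19, 1)  from 19·(1,0) + (0,1)
…
step 3: (178, 9)  from 2·(79,4) + (20,1)
…
step 7: (2709, 137)  from 2·(1048,53) + (613,31)
…
step 13: (1660597, 83980)  from 2·(696292,35213) + (268013,13554)
step 14: (5678083, 287153)  from 3·(1660597,83980) + (696292,35213)
step 15: (7338680, 371133)  from 1·(5678083,287153) + (1660597,83980)
→ (7338680, 371133).  Check: 7338680²=53856224142400, 391·371133²=53856224142399, difference 1.

7338680 371133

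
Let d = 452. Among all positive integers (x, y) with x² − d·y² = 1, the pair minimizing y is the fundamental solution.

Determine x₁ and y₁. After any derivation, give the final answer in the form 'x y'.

√452 → a₀=21, period (3,1,5,3,10,3,5,1,3,42); ℓ=10 even so k=9
i=0: a=21 ⇒ p=21, q=1
…
i=2: a=1 ⇒ p=85, q=4
…
i=6: a=3 ⇒ p=49579, q=2332
…
i=8: a=1 ⇒ p=313483, q=14745
i=9: a=3 ⇒ p=1204353, q=56648
→ (1204353, 56648).  Check: 1204353²=1450466148609, 452·56648²=1450466148608, difference 1.

1204353 56648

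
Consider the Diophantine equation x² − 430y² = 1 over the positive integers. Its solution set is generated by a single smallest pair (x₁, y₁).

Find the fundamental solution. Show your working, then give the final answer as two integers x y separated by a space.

2862251 138030

[20; 1,2,1,3,1,…,2,1,40] for √430; ℓ=14 ⇒ convergent index 13
i=0: a=20 ⇒ p=20, q=1
…
i=3: a=1 ⇒ p=83, q=4
i=4: a=3 ⇒ p=311, q=15
…
i=7: a=8 ⇒ p=21794, q=1051
i=8: a=6 ⇒ p=133439, q=6435
i=9: a=1 ⇒ p=155233, q=7486
i=10: a=3 ⇒ p=599138, q=28893
…
i=12: a=2 ⇒ p=2107880, q=101651
i=13: a=1 ⇒ p=2862251, q=138030
→ (2862251, 138030).  Check: 2862251²=8192480787001, 430·138030²=8192480787000, difference 1.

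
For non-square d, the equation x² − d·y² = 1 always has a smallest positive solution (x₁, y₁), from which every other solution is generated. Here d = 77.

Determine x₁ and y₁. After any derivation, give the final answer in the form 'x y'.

√77 = [8; 1,3,2,3,1,16, …], period ℓ=6 (even) → k=5
i=0: a=8 ⇒ p=8, q=1
i=1: a=1 ⇒ p=9, q=1
…
i=3: a=2 ⇒ p=79, q=9
i=4: a=3 ⇒ p=272, q=31
i=5: a=1 ⇒ p=351, q=40
→ (351, 40).  Check: 351²=123201, 77·40²=123200, difference 1.

351 40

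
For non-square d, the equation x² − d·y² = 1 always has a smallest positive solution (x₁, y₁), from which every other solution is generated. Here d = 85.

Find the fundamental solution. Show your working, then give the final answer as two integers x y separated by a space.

285769 30996

d=85: √d = [9; 4,1,1,4,18] (ℓ=5, odd), read p_9/q_9
a_0=9:  p_0=9·1+0=9,  q_0=9·0+1=1
a_1=4:  p_1=4·9+1=37,  q_1=4·1+0=4
…
a_3=1:  p_3=1·46+37=83,  q_3=1·5+4=9
…
a_5=18:  p_5=18·378+83=6887,  q_5=18·41+9=747
…
a_7=1:  p_7=1·27926+6887=34813,  q_7=1·3029+747=3776
a_8=1:  p_8=1·34813+27926=62739,  q_8=1·3776+3029=6805
a_9=4:  p_9=4·62739+34813=285769,  q_9=4·6805+3776=30996
(x₁, y₁) = (285769, 30996);  285769² − 85·30996² = 1 ✓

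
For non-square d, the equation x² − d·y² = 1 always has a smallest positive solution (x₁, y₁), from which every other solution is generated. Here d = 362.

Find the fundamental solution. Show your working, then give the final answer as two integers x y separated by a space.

723 38

[19; 38] for √362; ℓ=1 ⇒ convergent index 1
step 0: (19, 1)  from 19·(1,0) + (0,1)
step 1: (723, 38)  from 38·(19,1) + (1,0)
→ (723, 38).  Check: 723²=522729, 362·38²=522728, difference 1.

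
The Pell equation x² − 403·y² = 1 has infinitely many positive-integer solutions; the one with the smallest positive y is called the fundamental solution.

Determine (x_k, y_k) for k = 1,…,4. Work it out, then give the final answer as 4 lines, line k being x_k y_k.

√403 → a₀=20, period (13,2,1,3,1,3,1,2,13,40); ℓ=10 even so k=9
a_0=20:  p_0=20·1+0=20,  q_0=20·0+1=1
a_1=13:  p_1=13·20+1=261,  q_1=13·1+0=13
a_2=2:  p_2=2·261+20=542,  q_2=2·13+1=27
a_3=1:  p_3=1·542+261=803,  q_3=1·27+13=40
…
a_5=1:  p_5=1·2951+803=3754,  q_5=1·147+40=187
a_6=3:  p_6=3·3754+2951=14213,  q_6=3·187+147=708
a_7=1:  p_7=1·14213+3754=17967,  q_7=1·708+187=895
a_8=2:  p_8=2·17967+14213=50147,  q_8=2·895+708=2498
a_9=13:  p_9=13·50147+17967=669878,  q_9=13·2498+895=33369
fundamental: x₁=669878, y₁=33369  (since 448736534884 − 403·1113490161 = 1)
(669878+33369√403)^2 = 897473069767 + 44706317964√403
(669878+33369√403)^3 = 1202394930058086974 + 59895557730143415√403
(669878+33369√403)^4 = 1610915821914004898868577 + 80245432842261314788776√403

669878 33369
897473069767 44706317964
1202394930058086974 59895557730143415
1610915821914004898868577 80245432842261314788776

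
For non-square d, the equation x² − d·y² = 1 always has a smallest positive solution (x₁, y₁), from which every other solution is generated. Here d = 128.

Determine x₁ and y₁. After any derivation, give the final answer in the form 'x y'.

√128 = [11; 3,5,3,22, …], period ℓ=4 (even) → k=3
i=0: a=11 ⇒ p=11, q=1
i=1: a=3 ⇒ p=34, q=3
i=2: a=5 ⇒ p=181, q=16
i=3: a=3 ⇒ p=577, q=51
fundamental: x₁=577, y₁=51  (since 332929 − 128·2601 = 1)

577 51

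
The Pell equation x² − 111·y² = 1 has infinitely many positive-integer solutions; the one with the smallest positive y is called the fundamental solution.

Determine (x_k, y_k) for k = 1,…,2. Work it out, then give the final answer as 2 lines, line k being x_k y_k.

295 28
174049 16520

[10; 1,1,6,1,1,20] for √111; ℓ=6 ⇒ convergent index 5
k=0  a_k=10  p_k/q_k = 10/1
k=1  a_k=1  p_k/q_k = 11/1
k=2  a_k=1  p_k/q_k = 21/2
…
k=4  a_k=1  p_k/q_k = 158/15
k=5  a_k=1  p_k/q_k = 295/28
→ (295, 28).  Check: 295²=87025, 111·28²=87024, difference 1.
(295+28√111)^2 = 174049 + 16520√111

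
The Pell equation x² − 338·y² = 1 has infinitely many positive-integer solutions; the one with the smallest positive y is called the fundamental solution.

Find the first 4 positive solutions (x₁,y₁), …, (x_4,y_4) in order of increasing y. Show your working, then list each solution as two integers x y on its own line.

√338 → a₀=18, period (2,1,1,2,36); ℓ=5 odd so k=9
i=0: a=18 ⇒ p=18, q=1
i=1: a=2 ⇒ p=37, q=2
…
i=7: a=1 ⇒ p=26327, q=1432
i=8: a=1 ⇒ p=43958, q=2391
i=9: a=2 ⇒ p=114243, q=6214
(x₁, y₁) = (114243, 6214);  114243² − 338·6214² = 1 ✓
n=2: (114243,6214)∘(114243,6214) = (114243·114243+338·6214·6214, 114243·6214+6214·114243) = (26102926097,1419812004)
n=3: (26102926097,1419812004)∘(114243,6214) = (114243·26102926097+338·6214·1419812004, 114243·1419812004+6214·26102926097) = (5964153172084899,324407165539730)
n=4: (5964153172084899,324407165539730)∘(114243,6214) = (114243·5964153172084899+338·6214·324407165539730, 114243·324407165539730+6214·5964153172084899) = (1362725501650887306817,74122495624090936776)

114243 6214
26102926097 1419812004
5964153172084899 324407165539730
1362725501650887306817 74122495624090936776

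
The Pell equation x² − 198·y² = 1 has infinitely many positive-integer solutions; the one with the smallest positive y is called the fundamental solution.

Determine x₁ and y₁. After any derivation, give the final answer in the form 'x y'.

197 14

[14; 14,28] for √198; ℓ=2 ⇒ convergent index 1
a_0=14:  p_0=14·1+0=14,  q_0=14·0+1=1
a_1=14:  p_1=14·14+1=197,  q_1=14·1+0=14
→ (197, 14).  Check: 197²=38809, 198·14²=38808, difference 1.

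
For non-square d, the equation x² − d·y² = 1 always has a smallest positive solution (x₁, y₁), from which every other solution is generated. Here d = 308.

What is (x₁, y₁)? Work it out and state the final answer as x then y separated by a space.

√308 → a₀=17, period (1,1,4,1,1,34); ℓ=6 even so k=5
step 0: (17, 1)  from 17·(1,0) + (0,1)
step 1: (18, 1)  from 1·(17,1) + (1,0)
…
step 4: (193, 11)  from 1·(158,9) + (35,2)
step 5: (351, 20)  from 1·(193,11) + (158,9)
→ (351, 20).  Check: 351²=123201, 308·20²=123200, difference 1.

351 20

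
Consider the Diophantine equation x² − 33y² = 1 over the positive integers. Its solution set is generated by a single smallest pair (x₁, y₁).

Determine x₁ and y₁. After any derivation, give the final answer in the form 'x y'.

√33 → a₀=5, period (1,2,1,10); ℓ=4 even so k=3
a_0=5:  p_0=5·1+0=5,  q_0=5·0+1=1
…
a_2=2:  p_2=2·6+5=17,  q_2=2·1+1=3
a_3=1:  p_3=1·17+6=23,  q_3=1·3+1=4
→ (23, 4).  Check: 23²=529, 33·4²=528, difference 1.

23 4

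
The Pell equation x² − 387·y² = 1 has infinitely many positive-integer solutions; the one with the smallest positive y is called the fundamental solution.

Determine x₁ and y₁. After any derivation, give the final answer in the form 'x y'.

√387 → a₀=19, period (1,2,19,2,1,38); ℓ=6 even so k=5
i=0: a=19 ⇒ p=19, q=1
…
i=2: a=2 ⇒ p=59, q=3
i=3: a=19 ⇒ p=1141, q=58
i=4: a=2 ⇒ p=2341, q=119
i=5: a=1 ⇒ p=3482, q=177
(x₁, y₁) = (3482, 177);  3482² − 387·177² = 1 ✓

3482 177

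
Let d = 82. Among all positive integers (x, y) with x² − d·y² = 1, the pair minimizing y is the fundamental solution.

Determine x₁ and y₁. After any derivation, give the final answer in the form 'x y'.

√82 → a₀=9, period (18); ℓ=1 odd so k=1
k=0  a_k=9  p_k/q_k = 9/1
k=1  a_k=18  p_k/q_k = 163/18
(x₁, y₁) = (163, 18);  163² − 82·18² = 1 ✓

163 18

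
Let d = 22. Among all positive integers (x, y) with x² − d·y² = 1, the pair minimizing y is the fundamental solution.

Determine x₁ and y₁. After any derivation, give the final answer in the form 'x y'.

√22 → a₀=4, period (1,2,4,2,1,8); ℓ=6 even so k=5
step 0: (4, 1)  from 4·(1,0) + (0,1)
step 1: (5, 1)  from 1·(4,1) + (1,0)
step 2: (14, 3)  from 2·(5,1) + (4,1)
step 3: (61, 13)  from 4·(14,3) + (5,1)
step 4: (136, 29)  from 2·(61,13) + (14,3)
step 5: (197, 42)  from 1·(136,29) + (61,13)
(x₁, y₁) = (197, 42);  197² − 22·42² = 1 ✓

197 42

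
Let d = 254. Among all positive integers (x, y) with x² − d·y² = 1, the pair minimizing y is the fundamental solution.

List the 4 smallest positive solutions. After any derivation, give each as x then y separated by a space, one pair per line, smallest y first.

√254 → a₀=15, period (1,14,1,30); ℓ=4 even so k=3
a_0=15:  p_0=15·1+0=15,  q_0=15·0+1=1
a_1=1:  p_1=1·15+1=16,  q_1=1·1+0=1
a_2=14:  p_2=14·16+15=239,  q_2=14·1+1=15
a_3=1:  p_3=1·239+16=255,  q_3=1·15+1=16
→ (255, 16).  Check: 255²=65025, 254·16²=65024, difference 1.
k=2:  x_2 = 255·255+254·16·16 = 130049,  y_2 = 255·16+16·255 = 8160
k=3:  x_3 = 255·130049+254·16·8160 = 66324735,  y_3 = 255·8160+16·130049 = 4161584
k=4:  x_4 = 255·66324735+254·16·4161584 = 33825484801,  y_4 = 255·4161584+16·66324735 = 2122399680

255 16
130049 8160
66324735 4161584
33825484801 2122399680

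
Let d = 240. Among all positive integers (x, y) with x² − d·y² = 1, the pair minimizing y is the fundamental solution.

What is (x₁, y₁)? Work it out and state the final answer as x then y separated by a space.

31 2

√240 → a₀=15, period (2,30); ℓ=2 even so k=1
k=0  a_k=15  p_k/q_k = 15/1
k=1  a_k=2  p_k/q_k = 31/2
fundamental: x₁=31, y₁=2  (since 961 − 240·4 = 1)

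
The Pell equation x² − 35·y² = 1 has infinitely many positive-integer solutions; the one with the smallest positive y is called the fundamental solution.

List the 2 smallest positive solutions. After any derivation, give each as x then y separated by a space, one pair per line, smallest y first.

√35 → a₀=5, period (1,10); ℓ=2 even so k=1
i=0: a=5 ⇒ p=5, q=1
i=1: a=1 ⇒ p=6, q=1
fundamental: x₁=6, y₁=1  (since 36 − 35·1 = 1)
k=2:  x_2 = 6·6+35·1·1 = 71,  y_2 = 6·1+1·6 = 12

6 1
71 12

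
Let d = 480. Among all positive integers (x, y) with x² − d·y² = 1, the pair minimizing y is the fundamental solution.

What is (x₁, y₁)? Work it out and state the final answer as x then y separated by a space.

241 11

d=480: √d = [21; 1,9,1,42] (ℓ=4, even), read p_3/q_3
i=0: a=21 ⇒ p=21, q=1
…
i=2: a=9 ⇒ p=219, q=10
i=3: a=1 ⇒ p=241, q=11
fundamental: x₁=241, y₁=11  (since 58081 − 480·121 = 1)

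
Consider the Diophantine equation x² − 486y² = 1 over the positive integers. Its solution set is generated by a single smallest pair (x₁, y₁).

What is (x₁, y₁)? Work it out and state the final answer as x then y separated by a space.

√486 = [22; 22,44, …], period ℓ=2 (even) → k=1
k=0  a_k=22  p_k/q_k = 22/1
k=1  a_k=22  p_k/q_k = 485/22
fundamental: x₁=485, y₁=22  (since 235225 − 486·484 = 1)

485 22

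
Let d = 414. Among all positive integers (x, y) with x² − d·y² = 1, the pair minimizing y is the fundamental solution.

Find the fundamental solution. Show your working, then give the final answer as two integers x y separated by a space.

24335 1196

√414 → a₀=20, period (2,1,7,2,7,1,2,40); ℓ=8 even so k=7
k=0  a_k=20  p_k/q_k = 20/1
…
k=5  a_k=7  p_k/q_k = 7447/366
k=6  a_k=1  p_k/q_k = 8444/415
k=7  a_k=2  p_k/q_k = 24335/1196
(x₁, y₁) = (24335, 1196);  24335² − 414·1196² = 1 ✓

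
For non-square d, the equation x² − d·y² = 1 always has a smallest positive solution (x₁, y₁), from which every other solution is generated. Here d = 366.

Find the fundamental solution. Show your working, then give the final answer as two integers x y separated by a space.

√366 → a₀=19, period (7,1,1,1,2,12,2,1,1,1,7,38); ℓ=12 even so k=11
a_0=19:  p_0=19·1+0=19,  q_0=19·0+1=1
…
a_2=1:  p_2=1·134+19=153,  q_2=1·7+1=8
…
a_4=1:  p_4=1·287+153=440,  q_4=1·15+8=23
…
a_8=1:  p_8=1·30055+14444=44499,  q_8=1·1571+755=2326
a_9=1:  p_9=1·44499+30055=74554,  q_9=1·2326+1571=3897
a_10=1:  p_10=1·74554+44499=119053,  q_10=1·3897+2326=6223
a_11=7:  p_11=7·119053+74554=907925,  q_11=7·6223+3897=47458
fundamental: x₁=907925, y₁=47458  (since 824327805625 − 366·2252261764 = 1)

907925 47458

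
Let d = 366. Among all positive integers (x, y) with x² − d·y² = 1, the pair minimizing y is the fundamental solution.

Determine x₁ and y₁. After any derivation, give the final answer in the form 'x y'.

907925 47458

√366 → a₀=19, period (7,1,1,1,2,12,2,1,1,1,7,38); ℓ=12 even so k=11
a_0=19:  p_0=19·1+0=19,  q_0=19·0+1=1
…
a_5=2:  p_5=2·440+287=1167,  q_5=2·23+15=61
…
a_7=2:  p_7=2·14444+1167=30055,  q_7=2·755+61=1571
…
a_10=1:  p_10=1·74554+44499=119053,  q_10=1·3897+2326=6223
a_11=7:  p_11=7·119053+74554=907925,  q_11=7·6223+3897=47458
→ (907925, 47458).  Check: 907925²=824327805625, 366·47458²=824327805624, difference 1.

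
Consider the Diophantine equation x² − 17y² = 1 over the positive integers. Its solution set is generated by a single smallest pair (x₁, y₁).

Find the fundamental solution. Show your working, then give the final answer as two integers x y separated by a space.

33 8

√17 = [4; 8, …], period ℓ=1 (odd) → k=1
k=0  a_k=4  p_k/q_k = 4/1
k=1  a_k=8  p_k/q_k = 33/8
fundamental: x₁=33, y₁=8  (since 1089 − 17·64 = 1)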